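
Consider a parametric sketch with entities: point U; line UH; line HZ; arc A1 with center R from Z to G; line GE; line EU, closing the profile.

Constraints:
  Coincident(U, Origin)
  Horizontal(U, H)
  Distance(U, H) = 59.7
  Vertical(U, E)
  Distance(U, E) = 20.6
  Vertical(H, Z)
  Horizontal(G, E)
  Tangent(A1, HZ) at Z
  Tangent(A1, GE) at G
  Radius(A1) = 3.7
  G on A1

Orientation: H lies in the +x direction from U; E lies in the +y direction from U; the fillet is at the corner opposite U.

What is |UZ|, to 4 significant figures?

62.05

The virtual corner opposite U is at (59.70, 20.60). Since A1 is tangent to HZ there, RZ ⟂ HZ and A1 meets GE tangentially, so RG is at right angles to GE, with radius 3.7, so the center R sits 3.7 in from both sides at R = (56.00, 16.90). That places the tangent points at Z = (59.70, 16.90) on HZ and G = (56.00, 20.60) on GE. Then |UZ| = |Z − U| = 62.05.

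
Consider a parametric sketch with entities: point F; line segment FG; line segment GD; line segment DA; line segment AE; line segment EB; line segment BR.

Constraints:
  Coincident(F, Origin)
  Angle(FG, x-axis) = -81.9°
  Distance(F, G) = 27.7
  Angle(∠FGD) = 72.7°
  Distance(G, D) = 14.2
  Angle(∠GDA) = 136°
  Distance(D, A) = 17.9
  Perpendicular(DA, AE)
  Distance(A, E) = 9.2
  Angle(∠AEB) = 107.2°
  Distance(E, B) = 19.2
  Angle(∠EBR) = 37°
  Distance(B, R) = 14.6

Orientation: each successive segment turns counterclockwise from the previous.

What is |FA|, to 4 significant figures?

23.48

F is at the origin; FG runs at -81.9° with length 27.7, so G = (3.903, -27.42). ∠FGD = 72.7° gives GD at 25.40° from the x-axis; with |GD| = 14.2, D = (16.73, -21.33). ∠GDA = 136.0° gives DA at 69.40° from the x-axis; with |DA| = 17.9, A = (23.03, -4.577). Then |FA| = |A − F| = 23.48.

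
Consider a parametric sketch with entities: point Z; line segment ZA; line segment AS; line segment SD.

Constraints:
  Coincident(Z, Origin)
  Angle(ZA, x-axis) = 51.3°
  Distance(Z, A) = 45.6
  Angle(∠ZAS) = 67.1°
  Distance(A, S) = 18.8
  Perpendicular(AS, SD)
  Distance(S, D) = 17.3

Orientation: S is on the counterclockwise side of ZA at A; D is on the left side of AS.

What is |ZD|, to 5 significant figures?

24.729

Z is at the origin; ZA runs at 51.3° with length 45.6, so A = 45.6·(cos 51.3°, sin 51.3°) = (28.511, 35.588). ∠ZAS = 67.1°, so AS runs at 51.3° + (180° − 67.1°) = 164.20° from the x-axis; with |AS| = 18.8, S = A + 18.8·(cos 164.20°, sin 164.20°) = (10.421, 40.706). AS is perpendicular to SD; with |SD| = 17.3 on the left of AS, D = S + 17.3·(-0.27228, -0.96222) = (5.7109, 24.060). Then |ZD| = |D − Z| = 24.729.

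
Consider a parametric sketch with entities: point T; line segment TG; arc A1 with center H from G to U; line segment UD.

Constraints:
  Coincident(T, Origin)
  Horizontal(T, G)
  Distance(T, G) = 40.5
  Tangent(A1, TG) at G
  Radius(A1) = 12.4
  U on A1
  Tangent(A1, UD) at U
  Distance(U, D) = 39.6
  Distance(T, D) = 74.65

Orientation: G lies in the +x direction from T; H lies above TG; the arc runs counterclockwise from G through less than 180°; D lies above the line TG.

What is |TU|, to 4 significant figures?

54.26

Checks: |TG| = 40.50 ✓; |HU| = 12.40 ✓; ∠(HU, UD) = 90.00° ✓; |UD| = 39.60 ✓; |TD| = 74.65 ✓.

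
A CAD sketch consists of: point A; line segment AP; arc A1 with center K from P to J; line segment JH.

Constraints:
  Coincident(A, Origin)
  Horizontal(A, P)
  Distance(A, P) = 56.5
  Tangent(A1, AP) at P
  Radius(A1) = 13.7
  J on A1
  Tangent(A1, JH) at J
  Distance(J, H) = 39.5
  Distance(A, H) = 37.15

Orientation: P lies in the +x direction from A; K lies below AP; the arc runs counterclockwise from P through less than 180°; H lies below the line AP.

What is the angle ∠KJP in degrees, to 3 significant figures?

67.5°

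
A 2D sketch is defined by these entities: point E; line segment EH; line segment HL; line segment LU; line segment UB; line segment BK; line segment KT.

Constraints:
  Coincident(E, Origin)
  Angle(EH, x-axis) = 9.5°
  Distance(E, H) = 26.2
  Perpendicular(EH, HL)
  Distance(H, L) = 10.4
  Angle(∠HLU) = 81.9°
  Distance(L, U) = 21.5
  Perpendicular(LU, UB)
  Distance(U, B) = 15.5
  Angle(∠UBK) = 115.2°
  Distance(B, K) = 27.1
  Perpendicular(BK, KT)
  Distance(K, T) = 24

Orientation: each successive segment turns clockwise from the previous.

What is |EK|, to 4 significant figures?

36.65

LU ⟂ UB, so UB runs at 91.40°; with |UB| = 15.5, B = (5.685, 9.037). ∠UBK = 115.2° gives BK at 26.60° from the x-axis; with |BK| = 27.1, K = (29.92, 21.17). Then |EK| = |K − E| = 36.65.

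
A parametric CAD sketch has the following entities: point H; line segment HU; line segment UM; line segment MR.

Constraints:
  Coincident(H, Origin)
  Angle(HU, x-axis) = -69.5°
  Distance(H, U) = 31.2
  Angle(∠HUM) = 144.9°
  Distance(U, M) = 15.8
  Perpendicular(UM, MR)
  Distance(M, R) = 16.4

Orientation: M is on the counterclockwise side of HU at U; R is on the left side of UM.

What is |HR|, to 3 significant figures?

41.4

∠HUM = 144.9°, so UM runs at -69.5° + (180° − 144.9°) = -34.4° from the x-axis; with |UM| = 15.8, M = U + 15.8·(cos -34.4°, sin -34.4°) = (24.0, -38.2). The perpendicularity gives MR at right angles to UM; with |MR| = 16.4 on the left of UM, R = M + 16.4·(0.565, 0.825) = (33.2, -24.6). Then |HR| = |R − H| = 41.4.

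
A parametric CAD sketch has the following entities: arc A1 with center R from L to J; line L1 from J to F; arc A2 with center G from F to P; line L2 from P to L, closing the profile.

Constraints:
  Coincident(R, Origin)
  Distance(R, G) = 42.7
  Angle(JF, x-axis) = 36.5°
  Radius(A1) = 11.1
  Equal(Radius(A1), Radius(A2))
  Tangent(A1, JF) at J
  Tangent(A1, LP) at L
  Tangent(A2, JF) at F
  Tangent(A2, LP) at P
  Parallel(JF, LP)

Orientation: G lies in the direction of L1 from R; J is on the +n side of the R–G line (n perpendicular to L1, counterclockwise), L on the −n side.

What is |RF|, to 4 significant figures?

44.12

The slot axis is L1's direction at 36.5°, so u = (cos 36.5°, sin 36.5°) = (0.8039, 0.5948) and n = (−sin 36.5°, cos 36.5°) = (-0.5948, 0.8039). R is at the origin and G lies 42.7 along u from R, so G = 42.7·u = (34.32, 25.40). Tangency of A1 to both parallel lines with radius 11.1 puts J and L at R ± 11.1·n: J = (-6.603, 8.923), L = (6.603, -8.923). Equal radii place F and P the same way about G: F = G + 11.1·n = (27.72, 34.32), P = G − 11.1·n = (40.93, 16.48). Then |RF| = |F − R| = 44.12.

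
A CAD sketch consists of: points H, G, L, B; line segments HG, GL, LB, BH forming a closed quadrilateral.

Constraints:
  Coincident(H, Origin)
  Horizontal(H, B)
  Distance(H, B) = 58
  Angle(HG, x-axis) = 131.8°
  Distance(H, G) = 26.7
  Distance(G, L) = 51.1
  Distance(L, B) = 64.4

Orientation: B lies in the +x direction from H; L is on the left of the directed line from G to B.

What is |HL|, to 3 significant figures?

57.0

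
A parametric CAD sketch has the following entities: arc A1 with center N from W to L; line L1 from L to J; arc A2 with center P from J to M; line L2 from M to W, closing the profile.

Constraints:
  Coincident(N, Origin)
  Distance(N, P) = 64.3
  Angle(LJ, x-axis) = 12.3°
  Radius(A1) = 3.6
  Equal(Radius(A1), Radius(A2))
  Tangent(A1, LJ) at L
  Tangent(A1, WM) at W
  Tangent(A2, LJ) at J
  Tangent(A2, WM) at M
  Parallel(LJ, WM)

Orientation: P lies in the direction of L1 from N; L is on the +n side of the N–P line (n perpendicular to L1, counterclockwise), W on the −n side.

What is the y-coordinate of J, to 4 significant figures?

17.22

The slot axis is L1's direction at 12.3°, so u = (cos 12.3°, sin 12.3°) = (0.9770, 0.2130) and n = (−sin 12.3°, cos 12.3°) = (-0.2130, 0.9770). N is at the origin and P lies 64.3 along u from N, so P = 64.3·u = (62.82, 13.70). Tangency of A1 to both parallel lines with radius 3.6 puts L and W at N ± 3.6·n: L = (-0.7669, 3.517), W = (0.7669, -3.517). Equal radii place J and M the same way about P: J = P + 3.6·n = (62.06, 17.22), M = P − 3.6·n = (63.59, 10.18). So J.y = 17.22.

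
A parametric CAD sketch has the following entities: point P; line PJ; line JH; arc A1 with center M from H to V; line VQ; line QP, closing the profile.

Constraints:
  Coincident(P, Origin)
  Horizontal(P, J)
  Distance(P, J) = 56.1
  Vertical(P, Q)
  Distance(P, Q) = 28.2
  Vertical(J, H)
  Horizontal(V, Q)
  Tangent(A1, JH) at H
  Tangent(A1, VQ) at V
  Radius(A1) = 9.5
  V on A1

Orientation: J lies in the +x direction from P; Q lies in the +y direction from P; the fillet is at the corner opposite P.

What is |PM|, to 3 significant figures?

50.2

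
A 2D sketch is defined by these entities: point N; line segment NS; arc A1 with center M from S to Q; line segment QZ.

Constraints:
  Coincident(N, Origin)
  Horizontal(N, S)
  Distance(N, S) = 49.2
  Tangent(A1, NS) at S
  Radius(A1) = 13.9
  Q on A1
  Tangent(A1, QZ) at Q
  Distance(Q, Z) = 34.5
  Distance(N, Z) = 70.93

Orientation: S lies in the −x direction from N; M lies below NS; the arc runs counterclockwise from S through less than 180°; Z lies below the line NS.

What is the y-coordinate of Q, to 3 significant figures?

-19.1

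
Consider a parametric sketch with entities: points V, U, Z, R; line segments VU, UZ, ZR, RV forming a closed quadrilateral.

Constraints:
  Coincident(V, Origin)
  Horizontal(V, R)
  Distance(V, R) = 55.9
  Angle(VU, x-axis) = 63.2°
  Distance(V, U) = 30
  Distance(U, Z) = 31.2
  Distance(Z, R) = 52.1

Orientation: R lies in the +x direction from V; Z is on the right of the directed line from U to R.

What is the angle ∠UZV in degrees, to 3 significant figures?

71.3°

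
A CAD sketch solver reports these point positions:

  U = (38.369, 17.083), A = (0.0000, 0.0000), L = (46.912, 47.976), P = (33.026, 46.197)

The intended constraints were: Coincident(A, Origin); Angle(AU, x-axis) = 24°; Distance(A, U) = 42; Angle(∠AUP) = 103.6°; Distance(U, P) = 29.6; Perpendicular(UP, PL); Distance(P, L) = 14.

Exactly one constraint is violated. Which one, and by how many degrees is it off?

Perpendicular(UP, PL) — off by 3.10°.

A = (0.00, 0.00) ✓; AU at 24.00° ✓; |AU| = 42.00 ✓; ∠AUP = 103.6° ✓; |UP| = 29.60 ✓; ∠(UP, PL) = 93.10° ✗; |PL| = 14.00 ✓.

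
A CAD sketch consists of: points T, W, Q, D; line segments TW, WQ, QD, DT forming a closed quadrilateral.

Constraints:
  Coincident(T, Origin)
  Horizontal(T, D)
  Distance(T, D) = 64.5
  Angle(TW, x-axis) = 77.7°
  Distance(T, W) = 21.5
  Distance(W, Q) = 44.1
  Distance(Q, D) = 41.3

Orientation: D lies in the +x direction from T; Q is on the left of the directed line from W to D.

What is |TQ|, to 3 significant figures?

58.7

T is at the origin; TD is horizontal with |TD| = 64.5 and D in +x, so D = (64.5, 0). TW runs at 77.7° with |TW| = 21.5, so W = (4.58, 21.0). Q is determined by |WQ| = 44.1 and |QD| = 41.3 together: it lies at the intersection of circle(W, 44.1) and circle(D, 41.3). With |WD| = 63.5, the foot of the radical line on WD is 33.6 from W and the perpendicular offset is √(44.1² − 33.6²) = 28.5. Taking the left-of-WD solution: Q = (45.8, 36.8).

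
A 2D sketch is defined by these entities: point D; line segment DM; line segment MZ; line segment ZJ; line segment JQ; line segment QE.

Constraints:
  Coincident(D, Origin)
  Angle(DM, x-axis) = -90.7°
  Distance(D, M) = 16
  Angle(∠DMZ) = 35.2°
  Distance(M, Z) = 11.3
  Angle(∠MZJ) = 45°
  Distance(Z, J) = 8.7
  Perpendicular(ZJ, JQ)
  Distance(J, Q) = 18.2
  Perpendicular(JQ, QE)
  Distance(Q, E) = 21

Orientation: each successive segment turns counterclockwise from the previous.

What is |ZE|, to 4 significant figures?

21.97

ZJ ⟂ JQ, so JQ runs at -80.90°; with |JQ| = 18.2, Q = (0.7185, -26.19). The perpendicularity gives QE at right angles to JQ, so QE runs at 9.100°; with |QE| = 21.0, E = (21.45, -22.87). Then |ZE| = |E − Z| = 21.97.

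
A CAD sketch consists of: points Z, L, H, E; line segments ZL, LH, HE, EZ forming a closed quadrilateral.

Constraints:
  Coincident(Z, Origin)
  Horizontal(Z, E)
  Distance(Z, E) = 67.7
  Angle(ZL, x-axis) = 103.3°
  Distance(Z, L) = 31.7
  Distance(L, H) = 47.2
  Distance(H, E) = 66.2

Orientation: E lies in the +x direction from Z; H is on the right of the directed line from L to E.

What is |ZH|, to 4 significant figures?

15.50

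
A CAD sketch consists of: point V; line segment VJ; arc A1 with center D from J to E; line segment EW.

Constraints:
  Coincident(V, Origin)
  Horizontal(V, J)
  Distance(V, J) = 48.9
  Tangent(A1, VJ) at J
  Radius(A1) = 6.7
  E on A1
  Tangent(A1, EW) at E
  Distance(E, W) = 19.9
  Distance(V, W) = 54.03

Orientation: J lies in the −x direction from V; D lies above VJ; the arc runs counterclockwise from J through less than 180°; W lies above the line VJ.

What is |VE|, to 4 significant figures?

43.11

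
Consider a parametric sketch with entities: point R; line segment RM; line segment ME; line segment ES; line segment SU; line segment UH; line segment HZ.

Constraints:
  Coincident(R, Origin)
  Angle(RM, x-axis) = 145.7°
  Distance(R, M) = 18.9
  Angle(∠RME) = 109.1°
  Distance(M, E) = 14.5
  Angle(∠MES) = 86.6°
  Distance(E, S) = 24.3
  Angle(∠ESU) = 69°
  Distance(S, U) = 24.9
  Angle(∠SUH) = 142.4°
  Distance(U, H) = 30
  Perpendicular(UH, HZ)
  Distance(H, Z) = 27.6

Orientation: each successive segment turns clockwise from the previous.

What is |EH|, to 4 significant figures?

40.20

∠ESU = 69.0° gives SU at -129.6° from the x-axis; with |SU| = 24.9, U = (-4.653, -2.293). ∠SUH = 142.4° gives UH at -167.2° from the x-axis; with |UH| = 30.0, H = (-33.91, -8.940). Then |EH| = |H − E| = 40.20.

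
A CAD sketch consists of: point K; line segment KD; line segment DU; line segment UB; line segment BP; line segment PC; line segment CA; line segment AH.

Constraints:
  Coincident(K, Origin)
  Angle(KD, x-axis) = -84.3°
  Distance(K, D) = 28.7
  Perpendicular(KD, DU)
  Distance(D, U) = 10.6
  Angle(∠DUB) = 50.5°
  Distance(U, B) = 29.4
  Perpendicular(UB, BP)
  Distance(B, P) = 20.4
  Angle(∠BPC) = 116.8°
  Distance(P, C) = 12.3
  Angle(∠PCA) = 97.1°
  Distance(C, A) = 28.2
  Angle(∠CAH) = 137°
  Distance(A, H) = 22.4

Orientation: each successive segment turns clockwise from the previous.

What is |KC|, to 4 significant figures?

37.51

K is at the origin; KD runs at -84.3° with length 28.7, so D = (2.850, -28.56). KD ⟂ DU, so DU runs at -174.3°; with |DU| = 10.6, U = (-7.697, -29.61). ∠DUB = 50.5° gives UB at 56.20° from the x-axis; with |UB| = 29.4, B = (8.658, -5.180). UB is perpendicular to BP, so BP runs at -33.80°; with |BP| = 20.4, P = (25.61, -16.53). ∠BPC = 116.8° gives PC at -97.00° from the x-axis; with |PC| = 12.3, C = (24.11, -28.74). Then |KC| = |C − K| = 37.51.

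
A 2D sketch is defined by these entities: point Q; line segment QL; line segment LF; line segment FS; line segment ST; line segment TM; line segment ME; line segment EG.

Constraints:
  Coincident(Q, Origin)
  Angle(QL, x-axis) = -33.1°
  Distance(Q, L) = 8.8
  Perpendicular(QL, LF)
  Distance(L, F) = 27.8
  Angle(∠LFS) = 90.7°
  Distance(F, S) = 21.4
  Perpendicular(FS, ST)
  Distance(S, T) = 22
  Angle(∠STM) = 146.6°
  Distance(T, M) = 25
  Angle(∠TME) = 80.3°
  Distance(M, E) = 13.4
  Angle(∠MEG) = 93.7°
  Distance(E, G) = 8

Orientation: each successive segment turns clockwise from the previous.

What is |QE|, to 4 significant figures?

12.09

Q is at the origin; QL runs at -33.1° with length 8.8, so L = (7.372, -4.806). QL is perpendicular to LF, so LF runs at -123.1°; with |LF| = 27.8, F = (-7.810, -28.09). ∠LFS = 90.7° gives FS at 147.6° from the x-axis; with |FS| = 21.4, S = (-25.88, -16.63). The perpendicularity gives ST at right angles to FS, so ST runs at 57.60°; with |ST| = 22.0, T = (-14.09, 1.948). ∠STM = 146.6° gives TM at 24.20° from the x-axis; with |TM| = 25.0, M = (8.713, 12.20). ∠TME = 80.3° gives ME at -75.50° from the x-axis; with |ME| = 13.4, E = (12.07, -0.7775). Then |QE| = |E − Q| = 12.09.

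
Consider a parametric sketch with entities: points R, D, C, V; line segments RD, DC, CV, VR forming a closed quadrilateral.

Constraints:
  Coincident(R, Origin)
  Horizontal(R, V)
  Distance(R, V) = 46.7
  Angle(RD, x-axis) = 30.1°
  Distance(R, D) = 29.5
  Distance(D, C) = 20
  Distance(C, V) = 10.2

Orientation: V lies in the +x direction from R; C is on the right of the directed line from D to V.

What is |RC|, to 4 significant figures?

36.71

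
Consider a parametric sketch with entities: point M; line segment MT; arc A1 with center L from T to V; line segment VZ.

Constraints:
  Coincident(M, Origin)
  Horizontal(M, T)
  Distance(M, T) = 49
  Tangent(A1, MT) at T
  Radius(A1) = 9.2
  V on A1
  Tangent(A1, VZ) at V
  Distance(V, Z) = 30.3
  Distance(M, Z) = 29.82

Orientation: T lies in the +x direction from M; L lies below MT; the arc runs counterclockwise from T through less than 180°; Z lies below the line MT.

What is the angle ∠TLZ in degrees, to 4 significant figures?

114.0°

Checks: |LV| = 9.200 ✓; ∠(LV, VZ) = 90.00° ✓; |VZ| = 30.30 ✓; |MZ| = 29.82 ✓.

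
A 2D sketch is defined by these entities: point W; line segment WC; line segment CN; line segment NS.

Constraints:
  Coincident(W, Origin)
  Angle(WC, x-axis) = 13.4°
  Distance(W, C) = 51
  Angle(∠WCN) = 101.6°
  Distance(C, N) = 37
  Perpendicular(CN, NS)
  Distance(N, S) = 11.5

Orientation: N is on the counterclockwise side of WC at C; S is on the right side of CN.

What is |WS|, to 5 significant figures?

77.525

W is at the origin; WC runs at 13.4° with length 51.0, so C = 51.0·(cos 13.4°, sin 13.4°) = (49.612, 11.819). ∠WCN = 101.6°, so CN runs at 13.4° + (180° − 101.6°) = 91.800° from the x-axis; with |CN| = 37.0, N = C + 37.0·(cos 91.800°, sin 91.800°) = (48.449, 48.801). CN is perpendicular to NS; with |NS| = 11.5 on the right of CN, S = N + 11.5·(0.99951, 0.031411) = (59.944, 49.162). Then |WS| = |S − W| = 77.525.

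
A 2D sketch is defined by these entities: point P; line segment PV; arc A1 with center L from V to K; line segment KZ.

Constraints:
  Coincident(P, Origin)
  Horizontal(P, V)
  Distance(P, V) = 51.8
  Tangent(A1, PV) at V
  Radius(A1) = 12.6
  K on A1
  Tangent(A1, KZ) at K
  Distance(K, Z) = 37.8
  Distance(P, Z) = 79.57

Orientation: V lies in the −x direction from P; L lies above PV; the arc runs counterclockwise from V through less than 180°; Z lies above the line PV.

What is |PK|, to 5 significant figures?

45.291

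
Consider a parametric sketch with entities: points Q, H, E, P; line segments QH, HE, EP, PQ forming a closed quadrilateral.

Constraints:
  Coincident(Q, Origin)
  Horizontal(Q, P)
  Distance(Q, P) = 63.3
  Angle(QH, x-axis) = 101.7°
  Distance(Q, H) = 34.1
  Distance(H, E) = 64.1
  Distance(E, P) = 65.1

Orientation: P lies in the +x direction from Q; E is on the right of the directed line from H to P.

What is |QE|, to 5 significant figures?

30.006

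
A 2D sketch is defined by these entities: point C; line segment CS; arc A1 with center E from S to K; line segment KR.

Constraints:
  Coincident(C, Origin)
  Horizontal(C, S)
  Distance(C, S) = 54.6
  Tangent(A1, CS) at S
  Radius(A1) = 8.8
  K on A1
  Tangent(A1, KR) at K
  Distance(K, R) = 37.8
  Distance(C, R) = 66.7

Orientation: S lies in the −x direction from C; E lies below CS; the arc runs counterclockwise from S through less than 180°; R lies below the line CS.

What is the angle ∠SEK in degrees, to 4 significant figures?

113.8°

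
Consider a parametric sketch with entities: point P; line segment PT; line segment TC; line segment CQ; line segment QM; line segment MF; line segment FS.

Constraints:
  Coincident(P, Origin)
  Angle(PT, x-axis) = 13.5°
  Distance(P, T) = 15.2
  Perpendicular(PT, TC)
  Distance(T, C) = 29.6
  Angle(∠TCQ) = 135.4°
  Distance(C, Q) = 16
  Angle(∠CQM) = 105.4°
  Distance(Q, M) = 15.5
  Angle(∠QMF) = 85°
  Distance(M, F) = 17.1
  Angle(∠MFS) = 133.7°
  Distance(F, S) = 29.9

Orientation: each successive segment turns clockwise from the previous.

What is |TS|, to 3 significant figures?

20.3

P is at the origin; PT runs at 13.5° with length 15.2, so T = (14.8, 3.55). PT is perpendicular to TC, so TC runs at -76.5°; with |TC| = 29.6, C = (21.7, -25.2). ∠TCQ = 135.4° gives CQ at -121° from the x-axis; with |CQ| = 16.0, Q = (13.4, -38.9). ∠CQM = 105.4° gives QM at 164° from the x-axis; with |QM| = 15.5, M = (-1.50, -34.7). ∠QMF = 85.0° gives MF at 69.3° from the x-axis; with |MF| = 17.1, F = (4.55, -18.7). ∠MFS = 133.7° gives FS at 23.0° from the x-axis; with |FS| = 29.9, S = (32.1, -7.06). Then |TS| = |S − T| = 20.3.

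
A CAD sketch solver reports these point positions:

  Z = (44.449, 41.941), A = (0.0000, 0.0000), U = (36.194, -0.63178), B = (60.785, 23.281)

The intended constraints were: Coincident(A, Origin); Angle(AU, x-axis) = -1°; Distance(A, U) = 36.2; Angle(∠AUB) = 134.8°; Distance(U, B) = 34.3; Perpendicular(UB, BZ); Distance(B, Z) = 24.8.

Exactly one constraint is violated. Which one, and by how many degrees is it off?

Perpendicular(UB, BZ) — off by 3.00°.

A = (0.00, 0.00) ✓; AU at -1.000° ✓; |AU| = 36.20 ✓; ∠AUB = 134.8° ✓; |UB| = 34.30 ✓; ∠(UB, BZ) = 87.00° ✗; |BZ| = 24.80 ✓.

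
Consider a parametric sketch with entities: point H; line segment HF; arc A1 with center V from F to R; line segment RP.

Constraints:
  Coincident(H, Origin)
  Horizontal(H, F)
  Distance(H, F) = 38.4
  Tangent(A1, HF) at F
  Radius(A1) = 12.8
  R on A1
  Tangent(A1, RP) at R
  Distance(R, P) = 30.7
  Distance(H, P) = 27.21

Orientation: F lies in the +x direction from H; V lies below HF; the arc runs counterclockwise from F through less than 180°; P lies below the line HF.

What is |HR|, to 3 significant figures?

29.4

Checks: |VF| = 12.80 ✓; |VR| = 12.80 ✓; ∠(VR, RP) = 90.00° ✓; |RP| = 30.70 ✓; |HP| = 27.21 ✓.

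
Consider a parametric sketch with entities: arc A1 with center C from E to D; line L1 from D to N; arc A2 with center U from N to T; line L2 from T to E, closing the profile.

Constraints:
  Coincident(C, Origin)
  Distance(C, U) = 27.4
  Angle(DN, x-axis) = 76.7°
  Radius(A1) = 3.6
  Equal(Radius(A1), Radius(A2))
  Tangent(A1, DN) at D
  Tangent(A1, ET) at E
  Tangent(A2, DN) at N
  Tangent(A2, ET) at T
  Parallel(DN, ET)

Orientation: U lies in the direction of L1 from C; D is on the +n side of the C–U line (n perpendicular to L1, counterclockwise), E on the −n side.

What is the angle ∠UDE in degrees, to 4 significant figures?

82.51°

The slot axis is L1's direction at 76.7°, so u = (cos 76.7°, sin 76.7°) = (0.2300, 0.9732) and n = (−sin 76.7°, cos 76.7°) = (-0.9732, 0.2300). C is at the origin and U lies 27.4 along u from C, so U = 27.4·u = (6.303, 26.67). Tangency of A1 to both parallel lines with radius 3.6 puts D and E at C ± 3.6·n: D = (-3.503, 0.8282), E = (3.503, -0.8282). Then cos ∠UDE = DU·DE / (|DU||DE|), giving 82.51°.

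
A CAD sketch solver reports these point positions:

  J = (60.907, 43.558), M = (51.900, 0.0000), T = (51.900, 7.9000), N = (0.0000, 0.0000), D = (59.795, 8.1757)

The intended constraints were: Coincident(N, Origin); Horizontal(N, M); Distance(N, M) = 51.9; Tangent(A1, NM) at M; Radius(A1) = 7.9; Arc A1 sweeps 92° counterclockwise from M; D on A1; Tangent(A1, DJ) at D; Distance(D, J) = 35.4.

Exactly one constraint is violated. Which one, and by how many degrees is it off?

Tangent(A1, DJ) at D — off by 3.80°.

N = (0.00, 0.00) ✓; N.y = 0.00, M.y = 0.00 ✓; |NM| = 51.90 ✓; ∠(TM, MN) = 90.00° ✓; |TM| = 7.900 ✓; bearing(T→D) − bearing(T→M) = 92.00° ✓; |TD| = 7.900 ✓; ∠(TD, DJ) = 93.80° ✗; |DJ| = 35.40 ✓.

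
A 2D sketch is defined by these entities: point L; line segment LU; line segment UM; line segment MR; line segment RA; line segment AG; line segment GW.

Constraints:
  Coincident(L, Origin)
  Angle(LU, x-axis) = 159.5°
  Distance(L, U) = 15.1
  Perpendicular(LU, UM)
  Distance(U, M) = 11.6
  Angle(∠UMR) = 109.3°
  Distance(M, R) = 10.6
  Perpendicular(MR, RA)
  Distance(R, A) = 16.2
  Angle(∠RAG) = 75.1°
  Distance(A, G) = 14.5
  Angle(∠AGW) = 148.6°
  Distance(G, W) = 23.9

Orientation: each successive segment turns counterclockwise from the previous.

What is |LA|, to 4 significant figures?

0.3186

∠UMR = 109.3° gives MR at -39.80° from the x-axis; with |MR| = 10.6, R = (-10.06, -12.36). The perpendicularity gives RA at right angles to MR, so RA runs at 50.20°; with |RA| = 16.2, A = (0.3074, 0.08376). Then |LA| = |A − L| = 0.3186.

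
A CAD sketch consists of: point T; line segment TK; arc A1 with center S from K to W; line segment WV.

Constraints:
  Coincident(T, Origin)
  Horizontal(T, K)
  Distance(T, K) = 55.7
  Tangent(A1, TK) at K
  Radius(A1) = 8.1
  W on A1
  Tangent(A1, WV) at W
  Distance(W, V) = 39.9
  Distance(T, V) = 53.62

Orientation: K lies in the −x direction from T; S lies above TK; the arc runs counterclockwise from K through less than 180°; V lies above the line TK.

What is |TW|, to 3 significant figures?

48.5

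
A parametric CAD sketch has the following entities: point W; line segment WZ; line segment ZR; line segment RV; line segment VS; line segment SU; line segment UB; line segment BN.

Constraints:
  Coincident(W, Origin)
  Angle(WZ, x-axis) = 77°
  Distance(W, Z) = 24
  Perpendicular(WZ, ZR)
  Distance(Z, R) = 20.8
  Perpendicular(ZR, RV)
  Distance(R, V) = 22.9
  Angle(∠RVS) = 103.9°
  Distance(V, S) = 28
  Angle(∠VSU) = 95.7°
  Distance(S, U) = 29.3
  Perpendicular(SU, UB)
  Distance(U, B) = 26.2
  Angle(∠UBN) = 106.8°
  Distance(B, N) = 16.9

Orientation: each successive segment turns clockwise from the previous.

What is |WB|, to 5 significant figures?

31.910

∠VSU = 95.7° gives SU at 96.600° from the x-axis; with |SU| = 29.3, U = (-10.850, 25.059). The perpendicularity gives UB at right angles to SU, so UB runs at 6.6000°; with |UB| = 26.2, B = (15.177, 28.070). Then |WB| = |B − W| = 31.910.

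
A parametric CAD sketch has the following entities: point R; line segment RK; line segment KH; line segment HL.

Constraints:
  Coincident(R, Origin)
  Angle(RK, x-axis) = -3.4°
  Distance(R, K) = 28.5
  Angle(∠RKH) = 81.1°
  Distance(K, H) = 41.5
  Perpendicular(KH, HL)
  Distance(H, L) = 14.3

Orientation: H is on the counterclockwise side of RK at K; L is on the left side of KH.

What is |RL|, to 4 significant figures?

39.59

R is at the origin; RK runs at -3.4° with length 28.5, so K = 28.5·(cos -3.4°, sin -3.4°) = (28.45, -1.690). ∠RKH = 81.1°, so KH runs at -3.4° + (180° − 81.1°) = 95.50° from the x-axis; with |KH| = 41.5, H = K + 41.5·(cos 95.50°, sin 95.50°) = (24.47, 39.62). KH ⟂ HL; with |HL| = 14.3 on the left of KH, L = H + 14.3·(-0.9954, -0.09585) = (10.24, 38.25). Then |RL| = |L − R| = 39.59.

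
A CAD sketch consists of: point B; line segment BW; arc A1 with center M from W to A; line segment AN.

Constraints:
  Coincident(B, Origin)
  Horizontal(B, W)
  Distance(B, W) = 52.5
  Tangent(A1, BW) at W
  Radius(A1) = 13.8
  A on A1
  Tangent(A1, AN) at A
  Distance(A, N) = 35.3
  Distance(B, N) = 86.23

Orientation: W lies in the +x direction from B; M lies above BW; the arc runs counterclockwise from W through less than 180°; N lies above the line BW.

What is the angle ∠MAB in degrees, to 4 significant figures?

21.25°

Checks: ∠(MW, WB) = 90.00° ✓; |MW| = 13.80 ✓; |MA| = 13.80 ✓; ∠(MA, AN) = 90.00° ✓; |AN| = 35.30 ✓; |BN| = 86.23 ✓.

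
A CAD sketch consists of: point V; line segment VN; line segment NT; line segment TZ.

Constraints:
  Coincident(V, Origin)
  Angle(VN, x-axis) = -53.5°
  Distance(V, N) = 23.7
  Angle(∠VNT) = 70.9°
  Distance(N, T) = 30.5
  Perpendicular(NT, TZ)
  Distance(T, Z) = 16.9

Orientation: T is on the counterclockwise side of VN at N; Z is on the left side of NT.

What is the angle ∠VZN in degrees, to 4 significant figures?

42.57°

V is at the origin; VN runs at -53.5° with length 23.7, so N = 23.7·(cos -53.5°, sin -53.5°) = (14.10, -19.05). ∠VNT = 70.9°, so NT runs at -53.5° + (180° − 70.9°) = 55.60° from the x-axis; with |NT| = 30.5, T = N + 30.5·(cos 55.60°, sin 55.60°) = (31.33, 6.115). The perpendicularity gives TZ at right angles to NT; with |TZ| = 16.9 on the left of NT, Z = T + 16.9·(-0.8251, 0.5650) = (17.38, 15.66). Then cos ∠VZN = ZV·ZN / (|ZV||ZN|), giving 42.57°.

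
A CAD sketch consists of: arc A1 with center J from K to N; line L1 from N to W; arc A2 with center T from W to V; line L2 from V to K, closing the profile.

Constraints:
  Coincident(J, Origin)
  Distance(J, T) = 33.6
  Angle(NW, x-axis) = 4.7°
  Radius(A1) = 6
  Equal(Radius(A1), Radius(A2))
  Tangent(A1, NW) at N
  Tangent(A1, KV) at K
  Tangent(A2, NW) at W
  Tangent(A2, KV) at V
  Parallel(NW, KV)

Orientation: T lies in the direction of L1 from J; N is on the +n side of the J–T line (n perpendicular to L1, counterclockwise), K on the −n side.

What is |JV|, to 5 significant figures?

34.132

Tangency of A1 to both parallel lines with radius 6.0 puts N and K at J ± 6.0·n: N = (-0.49163, 5.9798), K = (0.49163, -5.9798). Equal radii place W and V the same way about T: W = T + 6.0·n = (32.995, 8.7330), V = T − 6.0·n = (33.979, -3.2267). Then |JV| = |V − J| = 34.132.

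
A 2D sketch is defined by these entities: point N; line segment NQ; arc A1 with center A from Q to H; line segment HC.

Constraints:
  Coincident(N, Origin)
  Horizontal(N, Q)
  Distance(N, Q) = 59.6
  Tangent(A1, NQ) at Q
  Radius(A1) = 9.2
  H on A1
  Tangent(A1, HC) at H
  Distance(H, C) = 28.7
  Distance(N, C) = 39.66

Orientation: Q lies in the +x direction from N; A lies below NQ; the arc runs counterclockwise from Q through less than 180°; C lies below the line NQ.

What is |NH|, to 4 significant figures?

53.26

Checks: N = (0.00, 0.00) ✓; N.y = 0.00, Q.y = 0.00 ✓; |AH| = 9.200 ✓; ∠(AH, HC) = 90.00° ✓; |HC| = 28.70 ✓; |NC| = 39.66 ✓.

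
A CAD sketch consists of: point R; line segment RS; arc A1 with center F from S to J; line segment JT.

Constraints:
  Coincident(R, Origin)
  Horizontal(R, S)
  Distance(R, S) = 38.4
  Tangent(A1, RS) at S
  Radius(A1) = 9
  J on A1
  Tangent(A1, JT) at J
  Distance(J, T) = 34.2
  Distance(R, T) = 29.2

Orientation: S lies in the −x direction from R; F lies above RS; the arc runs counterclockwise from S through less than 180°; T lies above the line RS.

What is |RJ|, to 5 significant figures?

31.937

Checks: ∠(FS, SR) = 90.00° ✓; |FJ| = 9.000 ✓; ∠(FJ, JT) = 90.00° ✓; |JT| = 34.20 ✓; |RT| = 29.20 ✓.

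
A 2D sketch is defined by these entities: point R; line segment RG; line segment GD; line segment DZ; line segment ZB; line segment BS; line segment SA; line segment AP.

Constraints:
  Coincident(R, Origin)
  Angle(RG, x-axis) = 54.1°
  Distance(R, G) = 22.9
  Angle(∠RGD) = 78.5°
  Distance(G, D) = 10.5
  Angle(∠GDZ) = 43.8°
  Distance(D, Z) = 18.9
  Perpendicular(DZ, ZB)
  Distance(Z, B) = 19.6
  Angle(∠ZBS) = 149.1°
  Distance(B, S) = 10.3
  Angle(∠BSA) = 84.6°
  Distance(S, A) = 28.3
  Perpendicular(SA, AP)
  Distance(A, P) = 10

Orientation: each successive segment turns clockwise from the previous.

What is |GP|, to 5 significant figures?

11.450

R is at the origin; RG runs at 54.1° with length 22.9, so G = (13.428, 18.550). ∠RGD = 78.5° gives GD at -47.400° from the x-axis; with |GD| = 10.5, D = (20.535, 10.821). ∠GDZ = 43.8° gives DZ at 176.40° from the x-axis; with |DZ| = 18.9, Z = (1.6724, 12.008). The perpendicularity gives ZB at right angles to DZ, so ZB runs at 86.400°; with |ZB| = 19.6, B = (2.9031, 31.569). ∠ZBS = 149.1° gives BS at 55.500° from the x-axis; with |BS| = 10.3, S = (8.7371, 40.057). ∠BSA = 84.6° gives SA at -39.900° from the x-axis; with |SA| = 28.3, A = (30.448, 21.904). The perpendicularity gives AP at right angles to SA, so AP runs at -129.90°; with |AP| = 10.0, P = (24.033, 14.233). Then |GP| = |P − G| = 11.450.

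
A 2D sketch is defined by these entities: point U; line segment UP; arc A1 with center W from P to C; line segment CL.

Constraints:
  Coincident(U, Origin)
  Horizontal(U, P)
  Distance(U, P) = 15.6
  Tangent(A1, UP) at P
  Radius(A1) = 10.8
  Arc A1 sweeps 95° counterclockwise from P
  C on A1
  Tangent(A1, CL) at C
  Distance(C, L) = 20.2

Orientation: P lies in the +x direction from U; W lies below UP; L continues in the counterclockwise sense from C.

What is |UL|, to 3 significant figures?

32.5

U is at the origin; UP is horizontal with |UP| = 15.6 and P on the +x side, so P = (15.6, 0.00). A1 meets UP tangentially, so WP is at right angles to UP, so W = P + (0, -10.8) = (15.6, -10.8). On A1, P sits at bearing 90° from W; a 95° counterclockwise sweep puts C at bearing 185°, so C = W + 10.8·(cos 185°, sin 185°) = (4.84, -11.7). Tangency of A1 to CL means the radius WC is perpendicular to CL, so CL runs along (−sin 185°, cos 185°); with |CL| = 20.2, L = (6.60, -31.9). Then |UL| = |L − U| = 32.5.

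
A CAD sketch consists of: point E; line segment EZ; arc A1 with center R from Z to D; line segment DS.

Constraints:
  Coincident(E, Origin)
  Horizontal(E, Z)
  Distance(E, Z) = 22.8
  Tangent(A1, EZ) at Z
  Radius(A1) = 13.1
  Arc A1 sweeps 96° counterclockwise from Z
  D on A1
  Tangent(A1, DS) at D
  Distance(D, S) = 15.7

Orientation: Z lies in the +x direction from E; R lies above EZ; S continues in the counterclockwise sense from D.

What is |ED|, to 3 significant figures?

38.6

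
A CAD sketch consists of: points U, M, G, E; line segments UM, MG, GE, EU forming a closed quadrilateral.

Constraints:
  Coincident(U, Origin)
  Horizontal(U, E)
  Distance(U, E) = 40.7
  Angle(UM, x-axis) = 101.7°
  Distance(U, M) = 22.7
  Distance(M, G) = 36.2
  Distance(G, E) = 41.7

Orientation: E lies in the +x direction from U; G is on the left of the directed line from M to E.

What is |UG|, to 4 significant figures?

47.95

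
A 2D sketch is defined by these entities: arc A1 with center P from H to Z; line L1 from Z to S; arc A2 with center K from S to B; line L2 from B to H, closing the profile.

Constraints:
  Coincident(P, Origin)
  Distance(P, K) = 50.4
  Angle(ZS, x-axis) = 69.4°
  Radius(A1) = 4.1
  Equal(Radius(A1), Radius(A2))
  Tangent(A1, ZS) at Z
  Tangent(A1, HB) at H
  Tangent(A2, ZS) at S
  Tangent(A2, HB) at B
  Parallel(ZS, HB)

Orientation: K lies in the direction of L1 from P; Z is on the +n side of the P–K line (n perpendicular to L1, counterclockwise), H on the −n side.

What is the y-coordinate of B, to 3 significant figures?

45.7

Tangency of A1 to both parallel lines with radius 4.1 puts Z and H at P ± 4.1·n: Z = (-3.84, 1.44), H = (3.84, -1.44). Equal radii place S and B the same way about K: S = K + 4.1·n = (13.9, 48.6), B = K − 4.1·n = (21.6, 45.7). So B.y = 45.7.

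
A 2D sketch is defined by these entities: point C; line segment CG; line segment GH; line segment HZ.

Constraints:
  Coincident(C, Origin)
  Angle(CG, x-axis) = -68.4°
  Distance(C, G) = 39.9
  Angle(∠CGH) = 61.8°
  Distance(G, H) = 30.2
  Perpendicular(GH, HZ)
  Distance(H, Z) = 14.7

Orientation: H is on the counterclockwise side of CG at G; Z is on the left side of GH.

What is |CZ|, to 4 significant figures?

23.40

C is at the origin; CG runs at -68.4° with length 39.9, so G = 39.9·(cos -68.4°, sin -68.4°) = (14.69, -37.10). ∠CGH = 61.8°, so GH runs at -68.4° + (180° − 61.8°) = 49.80° from the x-axis; with |GH| = 30.2, H = G + 30.2·(cos 49.80°, sin 49.80°) = (34.18, -14.03). GH is perpendicular to HZ; with |HZ| = 14.7 on the left of GH, Z = H + 14.7·(-0.7638, 0.6455) = (22.95, -4.543). Then |CZ| = |Z − C| = 23.40.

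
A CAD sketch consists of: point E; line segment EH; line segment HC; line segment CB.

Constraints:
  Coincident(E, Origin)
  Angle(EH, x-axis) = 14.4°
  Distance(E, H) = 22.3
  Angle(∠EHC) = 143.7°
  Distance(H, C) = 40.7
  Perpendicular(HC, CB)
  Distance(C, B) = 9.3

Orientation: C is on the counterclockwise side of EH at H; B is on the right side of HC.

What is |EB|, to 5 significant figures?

62.839

∠EHC = 143.7°, so HC runs at 14.4° + (180° − 143.7°) = 50.700° from the x-axis; with |HC| = 40.7, C = H + 40.7·(cos 50.700°, sin 50.700°) = (47.378, 37.041). The perpendicularity gives CB at right angles to HC; with |CB| = 9.3 on the right of HC, B = C + 9.3·(0.77384, -0.63338) = (54.575, 31.151). Then |EB| = |B − E| = 62.839.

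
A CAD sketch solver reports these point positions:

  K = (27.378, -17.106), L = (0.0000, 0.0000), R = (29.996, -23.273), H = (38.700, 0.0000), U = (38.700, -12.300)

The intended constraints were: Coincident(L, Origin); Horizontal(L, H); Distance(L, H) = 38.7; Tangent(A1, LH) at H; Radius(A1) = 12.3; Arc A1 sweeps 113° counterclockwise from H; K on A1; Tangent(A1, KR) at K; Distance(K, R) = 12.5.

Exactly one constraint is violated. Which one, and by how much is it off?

Distance(K, R) = 12.5 — off by 5.80.

L = (0.00, 0.00) ✓; L.y = 0.00, H.y = 0.00 ✓; |LH| = 38.70 ✓; ∠(UH, HL) = 90.00° ✓; |UH| = 12.30 ✓; bearing(U→K) − bearing(U→H) = 113.0° ✓; |UK| = 12.30 ✓; ∠(UK, KR) = 90.00° ✓; |KR| = 6.700 ✗.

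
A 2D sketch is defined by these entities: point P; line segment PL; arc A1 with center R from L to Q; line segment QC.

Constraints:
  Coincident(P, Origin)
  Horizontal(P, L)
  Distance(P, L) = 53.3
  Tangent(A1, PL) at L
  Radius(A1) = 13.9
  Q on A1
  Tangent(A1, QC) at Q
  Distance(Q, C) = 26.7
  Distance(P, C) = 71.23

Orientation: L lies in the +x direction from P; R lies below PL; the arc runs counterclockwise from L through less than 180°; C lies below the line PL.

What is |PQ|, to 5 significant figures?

46.825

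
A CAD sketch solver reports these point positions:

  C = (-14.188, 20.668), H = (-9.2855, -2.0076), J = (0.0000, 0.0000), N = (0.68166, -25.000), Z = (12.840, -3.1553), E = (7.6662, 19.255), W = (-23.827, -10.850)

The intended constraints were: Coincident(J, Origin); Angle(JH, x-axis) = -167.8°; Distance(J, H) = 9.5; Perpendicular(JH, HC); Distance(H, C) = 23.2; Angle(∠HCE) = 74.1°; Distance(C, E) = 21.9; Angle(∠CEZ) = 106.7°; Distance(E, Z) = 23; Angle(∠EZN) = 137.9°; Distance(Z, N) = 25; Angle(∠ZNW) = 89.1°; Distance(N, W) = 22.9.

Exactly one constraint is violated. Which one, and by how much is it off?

Distance(N, W) = 22.9 — off by 5.40.

J = (0.00, 0.00) ✓; JH at -167.8° ✓; |JH| = 9.500 ✓; ∠(JH, HC) = 90.00° ✓; |HC| = 23.20 ✓; ∠HCE = 74.10° ✓; |CE| = 21.90 ✓; ∠CEZ = 106.7° ✓; |EZ| = 23.00 ✓; ∠EZN = 137.9° ✓; |ZN| = 25.00 ✓; ∠ZNW = 89.10° ✓; |NW| = 28.30 ✗.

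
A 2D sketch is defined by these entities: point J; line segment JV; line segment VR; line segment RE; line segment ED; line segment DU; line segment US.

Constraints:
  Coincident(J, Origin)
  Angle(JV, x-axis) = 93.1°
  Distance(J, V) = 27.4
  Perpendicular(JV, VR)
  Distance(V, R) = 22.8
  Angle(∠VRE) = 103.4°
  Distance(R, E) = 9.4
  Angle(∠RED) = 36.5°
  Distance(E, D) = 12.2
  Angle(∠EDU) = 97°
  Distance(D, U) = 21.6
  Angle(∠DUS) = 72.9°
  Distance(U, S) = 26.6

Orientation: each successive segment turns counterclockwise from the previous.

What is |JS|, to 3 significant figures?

50.4

∠EDU = 97.0° gives DU at 126° from the x-axis; with |DU| = 21.6, U = (-29.8, 42.7). ∠DUS = 72.9° gives US at -127° from the x-axis; with |US| = 26.6, S = (-45.7, 21.3). Then |JS| = |S − J| = 50.4.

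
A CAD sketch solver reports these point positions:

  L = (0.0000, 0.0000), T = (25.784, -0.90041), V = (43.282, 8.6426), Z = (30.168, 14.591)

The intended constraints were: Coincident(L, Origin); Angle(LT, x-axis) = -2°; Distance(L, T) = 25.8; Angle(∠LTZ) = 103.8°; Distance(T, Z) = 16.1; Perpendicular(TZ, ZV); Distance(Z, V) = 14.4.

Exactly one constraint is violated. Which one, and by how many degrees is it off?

Perpendicular(TZ, ZV) — off by 8.60°.

L = (0.00, 0.00) ✓; LT at -2.000° ✓; |LT| = 25.80 ✓; ∠LTZ = 103.8° ✓; |TZ| = 16.10 ✓; ∠(TZ, ZV) = 98.60° ✗; |ZV| = 14.40 ✓.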